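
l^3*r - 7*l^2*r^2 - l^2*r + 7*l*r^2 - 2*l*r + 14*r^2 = (l - 2)*(l - 7*r)*(l*r + r)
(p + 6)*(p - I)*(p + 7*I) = p^3 + 6*p^2 + 6*I*p^2 + 7*p + 36*I*p + 42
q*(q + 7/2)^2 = q^3 + 7*q^2 + 49*q/4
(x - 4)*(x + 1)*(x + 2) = x^3 - x^2 - 10*x - 8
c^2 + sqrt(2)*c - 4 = (c - sqrt(2))*(c + 2*sqrt(2))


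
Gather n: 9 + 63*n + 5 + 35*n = 98*n + 14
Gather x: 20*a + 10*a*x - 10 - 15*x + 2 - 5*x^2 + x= 20*a - 5*x^2 + x*(10*a - 14) - 8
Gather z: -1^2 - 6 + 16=9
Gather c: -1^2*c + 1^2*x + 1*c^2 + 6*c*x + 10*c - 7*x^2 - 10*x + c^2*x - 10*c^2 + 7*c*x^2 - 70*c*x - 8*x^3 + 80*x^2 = c^2*(x - 9) + c*(7*x^2 - 64*x + 9) - 8*x^3 + 73*x^2 - 9*x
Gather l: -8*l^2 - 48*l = -8*l^2 - 48*l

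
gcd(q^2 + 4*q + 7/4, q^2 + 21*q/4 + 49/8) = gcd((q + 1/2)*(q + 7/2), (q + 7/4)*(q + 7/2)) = q + 7/2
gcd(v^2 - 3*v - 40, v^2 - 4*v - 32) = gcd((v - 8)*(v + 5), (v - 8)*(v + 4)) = v - 8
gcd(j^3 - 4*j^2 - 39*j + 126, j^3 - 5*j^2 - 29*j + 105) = j^2 - 10*j + 21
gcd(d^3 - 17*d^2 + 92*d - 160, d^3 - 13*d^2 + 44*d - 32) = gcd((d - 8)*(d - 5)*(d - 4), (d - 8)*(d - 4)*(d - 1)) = d^2 - 12*d + 32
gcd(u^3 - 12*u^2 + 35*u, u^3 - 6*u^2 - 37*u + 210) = u^2 - 12*u + 35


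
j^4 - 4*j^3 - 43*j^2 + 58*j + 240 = (j - 8)*(j - 3)*(j + 2)*(j + 5)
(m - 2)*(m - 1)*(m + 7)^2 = m^4 + 11*m^3 + 9*m^2 - 119*m + 98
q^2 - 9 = (q - 3)*(q + 3)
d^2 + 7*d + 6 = (d + 1)*(d + 6)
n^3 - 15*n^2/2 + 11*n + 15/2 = (n - 5)*(n - 3)*(n + 1/2)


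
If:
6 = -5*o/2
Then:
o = -12/5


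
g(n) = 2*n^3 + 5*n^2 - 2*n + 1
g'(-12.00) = 742.00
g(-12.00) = -2711.00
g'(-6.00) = 154.00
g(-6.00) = -239.00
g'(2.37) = 55.40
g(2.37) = 50.97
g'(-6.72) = 201.75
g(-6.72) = -366.70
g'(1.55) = 27.92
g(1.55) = 17.36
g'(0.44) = 3.56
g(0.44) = 1.26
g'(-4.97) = 96.51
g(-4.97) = -111.08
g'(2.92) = 78.36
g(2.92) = 87.59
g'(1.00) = 14.00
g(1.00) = 6.00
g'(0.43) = 3.41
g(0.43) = 1.22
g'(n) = 6*n^2 + 10*n - 2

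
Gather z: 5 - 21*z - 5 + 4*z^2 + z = 4*z^2 - 20*z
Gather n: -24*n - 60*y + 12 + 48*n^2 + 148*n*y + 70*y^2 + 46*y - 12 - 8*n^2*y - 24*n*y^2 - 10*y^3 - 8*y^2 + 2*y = n^2*(48 - 8*y) + n*(-24*y^2 + 148*y - 24) - 10*y^3 + 62*y^2 - 12*y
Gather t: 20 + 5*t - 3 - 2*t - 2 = 3*t + 15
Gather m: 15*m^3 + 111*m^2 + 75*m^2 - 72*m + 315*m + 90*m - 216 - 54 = 15*m^3 + 186*m^2 + 333*m - 270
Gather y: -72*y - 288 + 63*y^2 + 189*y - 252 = 63*y^2 + 117*y - 540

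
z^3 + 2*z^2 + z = z*(z + 1)^2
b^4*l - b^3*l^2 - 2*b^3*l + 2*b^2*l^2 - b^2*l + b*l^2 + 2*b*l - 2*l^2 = (b - 2)*(b - 1)*(b - l)*(b*l + l)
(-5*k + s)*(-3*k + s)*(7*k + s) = 105*k^3 - 41*k^2*s - k*s^2 + s^3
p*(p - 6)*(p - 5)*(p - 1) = p^4 - 12*p^3 + 41*p^2 - 30*p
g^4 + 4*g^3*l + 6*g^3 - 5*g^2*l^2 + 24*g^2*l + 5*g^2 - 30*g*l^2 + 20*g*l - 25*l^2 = (g + 1)*(g + 5)*(g - l)*(g + 5*l)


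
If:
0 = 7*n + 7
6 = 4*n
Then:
No Solution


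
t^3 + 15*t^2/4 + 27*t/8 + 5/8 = (t + 1/4)*(t + 1)*(t + 5/2)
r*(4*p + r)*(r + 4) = 4*p*r^2 + 16*p*r + r^3 + 4*r^2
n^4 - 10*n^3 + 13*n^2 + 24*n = n*(n - 8)*(n - 3)*(n + 1)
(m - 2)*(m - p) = m^2 - m*p - 2*m + 2*p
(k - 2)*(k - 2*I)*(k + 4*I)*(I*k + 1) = I*k^4 - k^3 - 2*I*k^3 + 2*k^2 + 10*I*k^2 + 8*k - 20*I*k - 16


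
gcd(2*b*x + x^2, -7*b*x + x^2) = x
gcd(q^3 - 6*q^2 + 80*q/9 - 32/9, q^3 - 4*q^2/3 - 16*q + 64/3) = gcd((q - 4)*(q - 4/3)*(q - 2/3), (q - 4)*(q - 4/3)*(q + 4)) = q^2 - 16*q/3 + 16/3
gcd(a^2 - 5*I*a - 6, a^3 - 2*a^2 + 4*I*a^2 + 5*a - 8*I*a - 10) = 1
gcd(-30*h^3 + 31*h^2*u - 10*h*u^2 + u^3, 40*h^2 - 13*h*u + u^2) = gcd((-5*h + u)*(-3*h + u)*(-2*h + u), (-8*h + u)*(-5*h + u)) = -5*h + u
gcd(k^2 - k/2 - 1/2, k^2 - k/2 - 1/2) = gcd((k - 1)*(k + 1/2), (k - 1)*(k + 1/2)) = k^2 - k/2 - 1/2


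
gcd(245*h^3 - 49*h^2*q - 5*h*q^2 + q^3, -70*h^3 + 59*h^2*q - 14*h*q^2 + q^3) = 35*h^2 - 12*h*q + q^2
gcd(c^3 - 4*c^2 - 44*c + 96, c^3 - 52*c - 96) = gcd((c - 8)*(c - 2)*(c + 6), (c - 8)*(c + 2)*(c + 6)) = c^2 - 2*c - 48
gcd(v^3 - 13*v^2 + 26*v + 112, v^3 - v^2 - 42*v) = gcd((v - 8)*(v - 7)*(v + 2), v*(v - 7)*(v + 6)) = v - 7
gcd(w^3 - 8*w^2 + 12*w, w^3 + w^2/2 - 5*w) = w^2 - 2*w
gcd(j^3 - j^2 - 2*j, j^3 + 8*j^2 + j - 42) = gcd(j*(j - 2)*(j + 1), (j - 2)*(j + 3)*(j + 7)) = j - 2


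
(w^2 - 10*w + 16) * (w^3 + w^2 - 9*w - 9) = w^5 - 9*w^4 - 3*w^3 + 97*w^2 - 54*w - 144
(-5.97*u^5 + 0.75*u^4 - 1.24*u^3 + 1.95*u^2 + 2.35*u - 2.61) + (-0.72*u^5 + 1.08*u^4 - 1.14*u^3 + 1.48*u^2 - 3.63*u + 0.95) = -6.69*u^5 + 1.83*u^4 - 2.38*u^3 + 3.43*u^2 - 1.28*u - 1.66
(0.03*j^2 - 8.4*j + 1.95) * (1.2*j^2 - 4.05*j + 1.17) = 0.036*j^4 - 10.2015*j^3 + 36.3951*j^2 - 17.7255*j + 2.2815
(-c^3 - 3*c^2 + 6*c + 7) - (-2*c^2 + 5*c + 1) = -c^3 - c^2 + c + 6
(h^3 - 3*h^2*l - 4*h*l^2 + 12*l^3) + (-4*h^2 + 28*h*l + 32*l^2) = h^3 - 3*h^2*l - 4*h^2 - 4*h*l^2 + 28*h*l + 12*l^3 + 32*l^2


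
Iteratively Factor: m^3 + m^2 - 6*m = (m)*(m^2 + m - 6) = m*(m - 2)*(m + 3)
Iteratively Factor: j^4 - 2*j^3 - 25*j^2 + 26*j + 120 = (j + 4)*(j^3 - 6*j^2 - j + 30) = (j + 2)*(j + 4)*(j^2 - 8*j + 15) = (j - 5)*(j + 2)*(j + 4)*(j - 3)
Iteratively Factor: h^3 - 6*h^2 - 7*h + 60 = (h + 3)*(h^2 - 9*h + 20) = (h - 5)*(h + 3)*(h - 4)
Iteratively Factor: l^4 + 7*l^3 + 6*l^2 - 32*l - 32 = (l - 2)*(l^3 + 9*l^2 + 24*l + 16) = (l - 2)*(l + 4)*(l^2 + 5*l + 4) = (l - 2)*(l + 1)*(l + 4)*(l + 4)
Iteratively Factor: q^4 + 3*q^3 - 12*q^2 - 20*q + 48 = (q + 4)*(q^3 - q^2 - 8*q + 12) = (q + 3)*(q + 4)*(q^2 - 4*q + 4) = (q - 2)*(q + 3)*(q + 4)*(q - 2)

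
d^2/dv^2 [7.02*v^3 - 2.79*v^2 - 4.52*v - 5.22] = 42.12*v - 5.58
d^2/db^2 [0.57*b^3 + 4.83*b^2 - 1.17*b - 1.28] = 3.42*b + 9.66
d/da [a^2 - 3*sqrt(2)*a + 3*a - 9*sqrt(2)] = 2*a - 3*sqrt(2) + 3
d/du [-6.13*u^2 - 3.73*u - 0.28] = -12.26*u - 3.73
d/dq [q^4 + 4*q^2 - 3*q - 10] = 4*q^3 + 8*q - 3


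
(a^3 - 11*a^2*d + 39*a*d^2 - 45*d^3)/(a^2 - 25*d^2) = (a^2 - 6*a*d + 9*d^2)/(a + 5*d)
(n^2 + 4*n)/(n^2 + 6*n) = (n + 4)/(n + 6)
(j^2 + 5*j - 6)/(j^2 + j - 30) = (j - 1)/(j - 5)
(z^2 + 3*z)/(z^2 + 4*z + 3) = z/(z + 1)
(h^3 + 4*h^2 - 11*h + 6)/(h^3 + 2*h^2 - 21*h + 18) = (h - 1)/(h - 3)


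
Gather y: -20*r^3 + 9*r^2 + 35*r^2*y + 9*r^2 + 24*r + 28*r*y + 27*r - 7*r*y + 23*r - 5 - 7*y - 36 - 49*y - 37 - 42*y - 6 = -20*r^3 + 18*r^2 + 74*r + y*(35*r^2 + 21*r - 98) - 84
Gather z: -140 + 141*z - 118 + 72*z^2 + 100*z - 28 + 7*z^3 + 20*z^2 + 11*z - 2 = 7*z^3 + 92*z^2 + 252*z - 288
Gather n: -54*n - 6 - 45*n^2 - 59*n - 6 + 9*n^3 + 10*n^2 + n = 9*n^3 - 35*n^2 - 112*n - 12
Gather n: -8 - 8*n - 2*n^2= -2*n^2 - 8*n - 8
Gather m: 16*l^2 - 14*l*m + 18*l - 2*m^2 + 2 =16*l^2 - 14*l*m + 18*l - 2*m^2 + 2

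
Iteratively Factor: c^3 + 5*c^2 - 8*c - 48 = (c + 4)*(c^2 + c - 12) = (c + 4)^2*(c - 3)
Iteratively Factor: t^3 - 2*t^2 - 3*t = (t + 1)*(t^2 - 3*t) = (t - 3)*(t + 1)*(t)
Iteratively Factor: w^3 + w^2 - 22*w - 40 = (w + 4)*(w^2 - 3*w - 10) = (w - 5)*(w + 4)*(w + 2)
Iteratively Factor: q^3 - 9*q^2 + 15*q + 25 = (q - 5)*(q^2 - 4*q - 5) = (q - 5)^2*(q + 1)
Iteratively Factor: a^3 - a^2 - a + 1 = (a - 1)*(a^2 - 1) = (a - 1)*(a + 1)*(a - 1)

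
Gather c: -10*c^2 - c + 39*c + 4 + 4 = -10*c^2 + 38*c + 8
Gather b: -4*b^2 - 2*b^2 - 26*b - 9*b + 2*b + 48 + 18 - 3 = -6*b^2 - 33*b + 63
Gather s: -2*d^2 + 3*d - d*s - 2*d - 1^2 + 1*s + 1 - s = -2*d^2 - d*s + d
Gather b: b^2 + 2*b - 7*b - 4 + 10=b^2 - 5*b + 6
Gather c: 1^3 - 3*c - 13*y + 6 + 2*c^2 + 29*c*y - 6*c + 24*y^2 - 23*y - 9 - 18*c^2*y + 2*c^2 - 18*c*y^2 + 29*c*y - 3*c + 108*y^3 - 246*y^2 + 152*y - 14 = c^2*(4 - 18*y) + c*(-18*y^2 + 58*y - 12) + 108*y^3 - 222*y^2 + 116*y - 16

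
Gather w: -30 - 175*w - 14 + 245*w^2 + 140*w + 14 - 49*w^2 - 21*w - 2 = 196*w^2 - 56*w - 32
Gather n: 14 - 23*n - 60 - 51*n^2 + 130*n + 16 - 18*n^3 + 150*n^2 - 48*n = -18*n^3 + 99*n^2 + 59*n - 30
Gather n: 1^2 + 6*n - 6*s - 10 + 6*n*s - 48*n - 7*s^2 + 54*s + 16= n*(6*s - 42) - 7*s^2 + 48*s + 7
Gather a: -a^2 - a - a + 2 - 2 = -a^2 - 2*a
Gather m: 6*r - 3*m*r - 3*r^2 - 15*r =-3*m*r - 3*r^2 - 9*r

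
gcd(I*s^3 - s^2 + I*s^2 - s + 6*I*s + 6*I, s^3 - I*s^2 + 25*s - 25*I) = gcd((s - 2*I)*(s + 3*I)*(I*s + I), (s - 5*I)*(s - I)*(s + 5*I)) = 1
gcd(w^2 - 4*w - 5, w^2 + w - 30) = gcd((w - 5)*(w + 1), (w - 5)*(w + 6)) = w - 5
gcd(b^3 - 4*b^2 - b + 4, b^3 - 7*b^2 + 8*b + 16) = b^2 - 3*b - 4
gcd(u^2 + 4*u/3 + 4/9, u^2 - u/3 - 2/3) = u + 2/3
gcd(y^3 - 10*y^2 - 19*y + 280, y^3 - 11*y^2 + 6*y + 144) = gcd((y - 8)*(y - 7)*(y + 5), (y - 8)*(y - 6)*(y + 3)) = y - 8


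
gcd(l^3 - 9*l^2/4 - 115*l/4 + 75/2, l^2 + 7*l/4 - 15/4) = l - 5/4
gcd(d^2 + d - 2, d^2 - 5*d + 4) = d - 1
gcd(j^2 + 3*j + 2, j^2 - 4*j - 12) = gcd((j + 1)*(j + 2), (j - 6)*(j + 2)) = j + 2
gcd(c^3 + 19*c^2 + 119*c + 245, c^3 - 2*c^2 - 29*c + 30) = c + 5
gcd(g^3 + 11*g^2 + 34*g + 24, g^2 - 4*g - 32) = g + 4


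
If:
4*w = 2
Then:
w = 1/2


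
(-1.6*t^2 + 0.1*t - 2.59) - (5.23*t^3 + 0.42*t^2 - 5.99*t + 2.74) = -5.23*t^3 - 2.02*t^2 + 6.09*t - 5.33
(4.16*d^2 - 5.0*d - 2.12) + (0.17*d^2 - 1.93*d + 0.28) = 4.33*d^2 - 6.93*d - 1.84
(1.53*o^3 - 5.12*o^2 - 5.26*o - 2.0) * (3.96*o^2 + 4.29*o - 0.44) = 6.0588*o^5 - 13.7115*o^4 - 43.4676*o^3 - 28.2326*o^2 - 6.2656*o + 0.88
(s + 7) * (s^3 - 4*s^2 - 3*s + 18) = s^4 + 3*s^3 - 31*s^2 - 3*s + 126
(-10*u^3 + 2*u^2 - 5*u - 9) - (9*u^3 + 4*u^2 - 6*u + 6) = -19*u^3 - 2*u^2 + u - 15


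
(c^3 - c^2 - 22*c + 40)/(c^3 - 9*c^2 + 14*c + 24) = (c^2 + 3*c - 10)/(c^2 - 5*c - 6)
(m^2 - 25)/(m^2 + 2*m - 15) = (m - 5)/(m - 3)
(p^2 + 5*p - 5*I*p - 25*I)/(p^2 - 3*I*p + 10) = (p + 5)/(p + 2*I)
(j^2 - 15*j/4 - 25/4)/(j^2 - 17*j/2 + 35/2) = (4*j + 5)/(2*(2*j - 7))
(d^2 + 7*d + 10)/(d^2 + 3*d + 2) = (d + 5)/(d + 1)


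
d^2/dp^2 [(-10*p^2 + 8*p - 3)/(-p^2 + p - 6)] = 2*(2*p^3 - 171*p^2 + 135*p + 297)/(p^6 - 3*p^5 + 21*p^4 - 37*p^3 + 126*p^2 - 108*p + 216)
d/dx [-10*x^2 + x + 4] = 1 - 20*x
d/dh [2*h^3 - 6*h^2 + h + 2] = 6*h^2 - 12*h + 1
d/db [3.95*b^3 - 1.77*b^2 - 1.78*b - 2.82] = 11.85*b^2 - 3.54*b - 1.78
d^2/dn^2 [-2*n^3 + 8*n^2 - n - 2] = 16 - 12*n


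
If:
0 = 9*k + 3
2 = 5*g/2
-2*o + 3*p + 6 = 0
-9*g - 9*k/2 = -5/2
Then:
No Solution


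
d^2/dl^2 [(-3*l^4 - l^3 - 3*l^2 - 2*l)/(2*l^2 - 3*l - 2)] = 6*l*(-4*l^5 + 18*l^4 - 15*l^3 - 61*l^2 - 42*l - 12)/(8*l^6 - 36*l^5 + 30*l^4 + 45*l^3 - 30*l^2 - 36*l - 8)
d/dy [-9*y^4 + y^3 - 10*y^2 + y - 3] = -36*y^3 + 3*y^2 - 20*y + 1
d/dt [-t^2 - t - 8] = -2*t - 1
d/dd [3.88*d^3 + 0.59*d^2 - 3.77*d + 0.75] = 11.64*d^2 + 1.18*d - 3.77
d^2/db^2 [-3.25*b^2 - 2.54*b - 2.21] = -6.50000000000000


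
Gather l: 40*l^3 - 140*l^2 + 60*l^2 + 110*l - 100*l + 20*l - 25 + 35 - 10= 40*l^3 - 80*l^2 + 30*l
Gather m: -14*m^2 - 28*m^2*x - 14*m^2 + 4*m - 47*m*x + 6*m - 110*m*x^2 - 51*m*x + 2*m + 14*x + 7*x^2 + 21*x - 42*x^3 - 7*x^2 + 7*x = m^2*(-28*x - 28) + m*(-110*x^2 - 98*x + 12) - 42*x^3 + 42*x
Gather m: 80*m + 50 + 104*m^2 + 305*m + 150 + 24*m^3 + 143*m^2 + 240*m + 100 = 24*m^3 + 247*m^2 + 625*m + 300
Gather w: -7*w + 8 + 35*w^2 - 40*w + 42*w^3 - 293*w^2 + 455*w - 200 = 42*w^3 - 258*w^2 + 408*w - 192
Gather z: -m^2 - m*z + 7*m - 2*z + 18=-m^2 + 7*m + z*(-m - 2) + 18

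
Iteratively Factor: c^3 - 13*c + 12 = (c + 4)*(c^2 - 4*c + 3) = (c - 3)*(c + 4)*(c - 1)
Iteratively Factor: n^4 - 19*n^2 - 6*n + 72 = (n - 4)*(n^3 + 4*n^2 - 3*n - 18) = (n - 4)*(n + 3)*(n^2 + n - 6) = (n - 4)*(n + 3)^2*(n - 2)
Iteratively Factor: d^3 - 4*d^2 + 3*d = (d - 1)*(d^2 - 3*d) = d*(d - 1)*(d - 3)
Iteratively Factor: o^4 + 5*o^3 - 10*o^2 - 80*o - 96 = (o + 2)*(o^3 + 3*o^2 - 16*o - 48) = (o - 4)*(o + 2)*(o^2 + 7*o + 12) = (o - 4)*(o + 2)*(o + 4)*(o + 3)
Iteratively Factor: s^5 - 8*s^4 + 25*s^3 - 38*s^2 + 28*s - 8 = (s - 2)*(s^4 - 6*s^3 + 13*s^2 - 12*s + 4) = (s - 2)*(s - 1)*(s^3 - 5*s^2 + 8*s - 4) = (s - 2)*(s - 1)^2*(s^2 - 4*s + 4) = (s - 2)^2*(s - 1)^2*(s - 2)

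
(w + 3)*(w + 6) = w^2 + 9*w + 18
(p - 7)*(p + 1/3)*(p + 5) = p^3 - 5*p^2/3 - 107*p/3 - 35/3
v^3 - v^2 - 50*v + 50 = (v - 1)*(v - 5*sqrt(2))*(v + 5*sqrt(2))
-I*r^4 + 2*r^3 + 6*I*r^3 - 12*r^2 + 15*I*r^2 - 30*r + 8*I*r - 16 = (r - 8)*(r + 1)*(r + 2*I)*(-I*r - I)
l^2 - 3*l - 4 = (l - 4)*(l + 1)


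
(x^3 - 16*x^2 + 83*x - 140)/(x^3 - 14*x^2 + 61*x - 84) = (x - 5)/(x - 3)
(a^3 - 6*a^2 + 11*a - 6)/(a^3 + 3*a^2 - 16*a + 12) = (a - 3)/(a + 6)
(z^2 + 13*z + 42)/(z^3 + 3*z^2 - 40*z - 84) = (z + 6)/(z^2 - 4*z - 12)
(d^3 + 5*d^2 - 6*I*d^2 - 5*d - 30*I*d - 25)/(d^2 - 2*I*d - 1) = (d^2 + 5*d*(1 - I) - 25*I)/(d - I)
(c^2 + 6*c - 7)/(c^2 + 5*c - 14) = (c - 1)/(c - 2)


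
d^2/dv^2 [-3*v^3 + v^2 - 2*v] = 2 - 18*v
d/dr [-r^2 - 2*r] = -2*r - 2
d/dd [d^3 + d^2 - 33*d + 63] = 3*d^2 + 2*d - 33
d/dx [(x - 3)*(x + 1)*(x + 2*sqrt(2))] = 3*x^2 - 4*x + 4*sqrt(2)*x - 4*sqrt(2) - 3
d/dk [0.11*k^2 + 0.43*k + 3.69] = 0.22*k + 0.43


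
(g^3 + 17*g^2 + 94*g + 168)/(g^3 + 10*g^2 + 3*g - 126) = (g + 4)/(g - 3)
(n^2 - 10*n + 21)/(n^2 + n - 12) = (n - 7)/(n + 4)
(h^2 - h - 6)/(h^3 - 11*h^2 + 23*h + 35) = (h^2 - h - 6)/(h^3 - 11*h^2 + 23*h + 35)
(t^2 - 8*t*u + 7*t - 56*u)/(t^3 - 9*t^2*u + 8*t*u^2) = (t + 7)/(t*(t - u))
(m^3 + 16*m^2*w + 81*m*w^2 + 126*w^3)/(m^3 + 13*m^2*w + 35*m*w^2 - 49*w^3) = (-m^2 - 9*m*w - 18*w^2)/(-m^2 - 6*m*w + 7*w^2)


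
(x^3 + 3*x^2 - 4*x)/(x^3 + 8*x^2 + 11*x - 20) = x/(x + 5)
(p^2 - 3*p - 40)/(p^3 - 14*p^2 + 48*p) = (p + 5)/(p*(p - 6))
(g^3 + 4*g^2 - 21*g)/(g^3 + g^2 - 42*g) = (g - 3)/(g - 6)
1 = 1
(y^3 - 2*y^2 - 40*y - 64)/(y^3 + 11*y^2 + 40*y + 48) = (y^2 - 6*y - 16)/(y^2 + 7*y + 12)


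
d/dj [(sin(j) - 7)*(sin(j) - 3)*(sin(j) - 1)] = (3*sin(j)^2 - 22*sin(j) + 31)*cos(j)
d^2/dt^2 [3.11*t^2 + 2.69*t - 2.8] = 6.22000000000000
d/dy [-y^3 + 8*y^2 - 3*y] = -3*y^2 + 16*y - 3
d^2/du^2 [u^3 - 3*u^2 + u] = 6*u - 6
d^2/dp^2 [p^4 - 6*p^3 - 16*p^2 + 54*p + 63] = 12*p^2 - 36*p - 32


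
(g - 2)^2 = g^2 - 4*g + 4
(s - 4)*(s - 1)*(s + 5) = s^3 - 21*s + 20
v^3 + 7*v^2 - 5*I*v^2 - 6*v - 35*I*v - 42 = (v + 7)*(v - 3*I)*(v - 2*I)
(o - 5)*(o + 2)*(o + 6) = o^3 + 3*o^2 - 28*o - 60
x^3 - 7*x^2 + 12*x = x*(x - 4)*(x - 3)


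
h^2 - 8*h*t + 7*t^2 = (h - 7*t)*(h - t)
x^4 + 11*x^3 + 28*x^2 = x^2*(x + 4)*(x + 7)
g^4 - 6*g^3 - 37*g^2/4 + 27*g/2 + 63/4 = (g - 7)*(g - 3/2)*(g + 1)*(g + 3/2)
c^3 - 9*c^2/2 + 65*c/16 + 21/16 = (c - 3)*(c - 7/4)*(c + 1/4)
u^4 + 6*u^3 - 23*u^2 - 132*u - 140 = (u - 5)*(u + 2)^2*(u + 7)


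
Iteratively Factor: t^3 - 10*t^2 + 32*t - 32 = (t - 4)*(t^2 - 6*t + 8) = (t - 4)*(t - 2)*(t - 4)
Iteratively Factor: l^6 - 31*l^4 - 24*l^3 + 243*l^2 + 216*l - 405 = (l - 3)*(l^5 + 3*l^4 - 22*l^3 - 90*l^2 - 27*l + 135) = (l - 3)*(l + 3)*(l^4 - 22*l^2 - 24*l + 45) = (l - 3)*(l + 3)^2*(l^3 - 3*l^2 - 13*l + 15) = (l - 3)*(l + 3)^3*(l^2 - 6*l + 5) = (l - 5)*(l - 3)*(l + 3)^3*(l - 1)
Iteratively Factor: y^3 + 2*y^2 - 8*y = (y + 4)*(y^2 - 2*y) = (y - 2)*(y + 4)*(y)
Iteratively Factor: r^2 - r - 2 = (r + 1)*(r - 2)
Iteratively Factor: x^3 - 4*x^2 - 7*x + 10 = (x - 1)*(x^2 - 3*x - 10) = (x - 1)*(x + 2)*(x - 5)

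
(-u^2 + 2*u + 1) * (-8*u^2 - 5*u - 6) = 8*u^4 - 11*u^3 - 12*u^2 - 17*u - 6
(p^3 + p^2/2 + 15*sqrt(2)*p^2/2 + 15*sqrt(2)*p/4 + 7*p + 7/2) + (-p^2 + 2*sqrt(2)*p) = p^3 - p^2/2 + 15*sqrt(2)*p^2/2 + 7*p + 23*sqrt(2)*p/4 + 7/2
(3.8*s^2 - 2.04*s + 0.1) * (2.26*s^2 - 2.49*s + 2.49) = 8.588*s^4 - 14.0724*s^3 + 14.7676*s^2 - 5.3286*s + 0.249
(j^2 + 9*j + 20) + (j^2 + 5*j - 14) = 2*j^2 + 14*j + 6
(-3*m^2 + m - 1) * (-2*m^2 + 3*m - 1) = 6*m^4 - 11*m^3 + 8*m^2 - 4*m + 1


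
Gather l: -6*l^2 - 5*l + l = -6*l^2 - 4*l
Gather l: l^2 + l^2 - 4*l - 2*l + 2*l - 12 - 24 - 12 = 2*l^2 - 4*l - 48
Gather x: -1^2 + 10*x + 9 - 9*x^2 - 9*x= -9*x^2 + x + 8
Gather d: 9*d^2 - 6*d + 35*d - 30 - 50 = 9*d^2 + 29*d - 80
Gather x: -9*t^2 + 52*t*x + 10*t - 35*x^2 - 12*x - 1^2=-9*t^2 + 10*t - 35*x^2 + x*(52*t - 12) - 1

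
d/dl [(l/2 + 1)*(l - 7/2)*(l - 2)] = 3*l^2/2 - 7*l/2 - 2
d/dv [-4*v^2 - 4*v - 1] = -8*v - 4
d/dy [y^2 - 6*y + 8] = 2*y - 6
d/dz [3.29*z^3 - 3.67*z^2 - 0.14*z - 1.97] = 9.87*z^2 - 7.34*z - 0.14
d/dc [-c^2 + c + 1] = 1 - 2*c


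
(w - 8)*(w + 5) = w^2 - 3*w - 40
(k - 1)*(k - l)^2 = k^3 - 2*k^2*l - k^2 + k*l^2 + 2*k*l - l^2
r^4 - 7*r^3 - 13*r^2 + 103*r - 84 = (r - 7)*(r - 3)*(r - 1)*(r + 4)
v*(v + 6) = v^2 + 6*v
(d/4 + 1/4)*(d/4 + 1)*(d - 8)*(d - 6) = d^4/16 - 9*d^3/16 - 9*d^2/8 + 23*d/2 + 12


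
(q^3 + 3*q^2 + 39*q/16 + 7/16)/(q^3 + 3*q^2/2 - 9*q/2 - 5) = (16*q^2 + 32*q + 7)/(8*(2*q^2 + q - 10))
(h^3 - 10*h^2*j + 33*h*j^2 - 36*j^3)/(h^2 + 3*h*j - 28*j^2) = (h^2 - 6*h*j + 9*j^2)/(h + 7*j)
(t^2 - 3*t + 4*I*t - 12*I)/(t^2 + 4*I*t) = (t - 3)/t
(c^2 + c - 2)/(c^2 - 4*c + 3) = (c + 2)/(c - 3)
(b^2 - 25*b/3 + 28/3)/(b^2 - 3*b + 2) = (3*b^2 - 25*b + 28)/(3*(b^2 - 3*b + 2))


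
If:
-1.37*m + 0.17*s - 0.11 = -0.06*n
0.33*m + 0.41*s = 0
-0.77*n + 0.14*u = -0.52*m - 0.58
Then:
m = 0.00743982683608618*u - 0.0441961141810358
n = 0.186842480460734*u + 0.723400026786833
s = 0.0355724821457117 - 0.00598815330709376*u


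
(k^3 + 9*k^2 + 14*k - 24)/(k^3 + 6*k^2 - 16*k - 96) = (k - 1)/(k - 4)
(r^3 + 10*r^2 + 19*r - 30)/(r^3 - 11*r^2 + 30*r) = (r^3 + 10*r^2 + 19*r - 30)/(r*(r^2 - 11*r + 30))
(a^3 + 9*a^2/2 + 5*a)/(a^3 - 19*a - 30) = a*(2*a + 5)/(2*(a^2 - 2*a - 15))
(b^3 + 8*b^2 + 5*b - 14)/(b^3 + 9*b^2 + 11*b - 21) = (b + 2)/(b + 3)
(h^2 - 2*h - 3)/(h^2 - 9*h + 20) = (h^2 - 2*h - 3)/(h^2 - 9*h + 20)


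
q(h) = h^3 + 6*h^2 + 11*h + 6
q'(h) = 3*h^2 + 12*h + 11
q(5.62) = 434.83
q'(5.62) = 173.19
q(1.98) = 59.06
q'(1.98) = 46.52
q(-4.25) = -9.14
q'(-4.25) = 14.19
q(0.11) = 7.28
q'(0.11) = 12.36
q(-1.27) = -0.34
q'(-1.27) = 0.60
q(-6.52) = -87.83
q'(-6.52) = 60.29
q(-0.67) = 1.02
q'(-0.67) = 4.31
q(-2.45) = 0.36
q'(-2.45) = -0.39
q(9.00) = 1320.00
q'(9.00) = 362.00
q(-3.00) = 0.00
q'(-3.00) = 2.00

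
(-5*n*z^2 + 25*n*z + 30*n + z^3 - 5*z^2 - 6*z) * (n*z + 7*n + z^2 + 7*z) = -5*n^2*z^3 - 10*n^2*z^2 + 205*n^2*z + 210*n^2 - 4*n*z^4 - 8*n*z^3 + 164*n*z^2 + 168*n*z + z^5 + 2*z^4 - 41*z^3 - 42*z^2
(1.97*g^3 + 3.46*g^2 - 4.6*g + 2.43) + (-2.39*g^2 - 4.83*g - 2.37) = 1.97*g^3 + 1.07*g^2 - 9.43*g + 0.0600000000000001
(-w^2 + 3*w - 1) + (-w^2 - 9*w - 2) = -2*w^2 - 6*w - 3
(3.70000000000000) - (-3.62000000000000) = 7.32000000000000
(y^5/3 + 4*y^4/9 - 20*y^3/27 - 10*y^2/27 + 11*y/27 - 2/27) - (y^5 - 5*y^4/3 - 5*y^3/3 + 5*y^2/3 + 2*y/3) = -2*y^5/3 + 19*y^4/9 + 25*y^3/27 - 55*y^2/27 - 7*y/27 - 2/27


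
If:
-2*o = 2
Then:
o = -1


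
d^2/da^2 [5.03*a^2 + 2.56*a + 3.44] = 10.0600000000000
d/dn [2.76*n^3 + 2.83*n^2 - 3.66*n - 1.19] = 8.28*n^2 + 5.66*n - 3.66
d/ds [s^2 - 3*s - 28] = 2*s - 3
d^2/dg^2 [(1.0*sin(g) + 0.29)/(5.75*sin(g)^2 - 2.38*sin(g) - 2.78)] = (-33.0625*sin(g)^5 - 52.0375*sin(g)^4 - 17.87905*sin(g)^3 + 43.959874*sin(g)^2 + 66.288456*sin(g) - 0.676147999999999)/(190.109375*sin(g)^6 - 236.06625*sin(g)^5 - 178.03035*sin(g)^4 + 214.784528*sin(g)^3 + 86.073804*sin(g)^2 - 55.180776*sin(g) - 21.484952)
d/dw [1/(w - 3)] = -1/(w - 3)^2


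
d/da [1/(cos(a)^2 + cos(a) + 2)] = (2*cos(a) + 1)*sin(a)/(cos(a)^2 + cos(a) + 2)^2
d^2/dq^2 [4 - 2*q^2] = -4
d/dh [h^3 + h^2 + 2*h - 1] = 3*h^2 + 2*h + 2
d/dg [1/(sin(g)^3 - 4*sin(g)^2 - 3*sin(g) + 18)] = -(3*sin(g) + 1)*cos(g)/((sin(g) - 3)^3*(sin(g) + 2)^2)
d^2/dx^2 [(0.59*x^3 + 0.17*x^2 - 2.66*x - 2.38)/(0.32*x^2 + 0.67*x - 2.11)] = (-1.11022302462516e-16*x^5 - 6.66133814775094e-16*x^4 + 0.708774*x^3 - 5.778066*x^2 + 1.92261*x - 11.357886)/(0.032768*x^6 + 0.205824*x^5 - 0.217248*x^4 - 2.413541*x^3 + 1.432479*x^2 + 8.948721*x - 9.393931)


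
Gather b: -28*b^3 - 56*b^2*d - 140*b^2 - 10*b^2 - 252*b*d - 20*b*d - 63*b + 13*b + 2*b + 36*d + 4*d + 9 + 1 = -28*b^3 + b^2*(-56*d - 150) + b*(-272*d - 48) + 40*d + 10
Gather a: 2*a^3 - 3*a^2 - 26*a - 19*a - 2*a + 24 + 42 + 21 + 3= 2*a^3 - 3*a^2 - 47*a + 90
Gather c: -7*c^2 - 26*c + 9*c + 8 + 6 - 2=-7*c^2 - 17*c + 12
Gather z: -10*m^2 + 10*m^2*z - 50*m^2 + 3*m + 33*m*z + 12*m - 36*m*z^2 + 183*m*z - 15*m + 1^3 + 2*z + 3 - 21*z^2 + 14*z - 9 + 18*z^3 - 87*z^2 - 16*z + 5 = -60*m^2 + 18*z^3 + z^2*(-36*m - 108) + z*(10*m^2 + 216*m)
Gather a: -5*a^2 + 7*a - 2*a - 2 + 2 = -5*a^2 + 5*a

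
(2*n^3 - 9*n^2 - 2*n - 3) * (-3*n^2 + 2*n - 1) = -6*n^5 + 31*n^4 - 14*n^3 + 14*n^2 - 4*n + 3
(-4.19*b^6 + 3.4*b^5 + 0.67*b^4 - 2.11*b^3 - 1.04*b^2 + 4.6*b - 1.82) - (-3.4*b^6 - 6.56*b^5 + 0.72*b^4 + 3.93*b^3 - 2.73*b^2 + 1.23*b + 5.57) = -0.79*b^6 + 9.96*b^5 - 0.0499999999999999*b^4 - 6.04*b^3 + 1.69*b^2 + 3.37*b - 7.39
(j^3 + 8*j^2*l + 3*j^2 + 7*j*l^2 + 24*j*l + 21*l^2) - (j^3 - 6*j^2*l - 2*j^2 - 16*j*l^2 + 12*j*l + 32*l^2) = 14*j^2*l + 5*j^2 + 23*j*l^2 + 12*j*l - 11*l^2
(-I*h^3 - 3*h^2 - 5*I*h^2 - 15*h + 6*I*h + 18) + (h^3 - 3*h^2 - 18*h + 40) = h^3 - I*h^3 - 6*h^2 - 5*I*h^2 - 33*h + 6*I*h + 58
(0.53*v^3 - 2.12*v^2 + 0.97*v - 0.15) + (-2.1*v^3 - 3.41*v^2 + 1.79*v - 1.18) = -1.57*v^3 - 5.53*v^2 + 2.76*v - 1.33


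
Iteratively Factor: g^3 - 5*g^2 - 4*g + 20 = (g - 5)*(g^2 - 4) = (g - 5)*(g - 2)*(g + 2)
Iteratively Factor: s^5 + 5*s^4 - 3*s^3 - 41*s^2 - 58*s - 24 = (s - 3)*(s^4 + 8*s^3 + 21*s^2 + 22*s + 8) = (s - 3)*(s + 1)*(s^3 + 7*s^2 + 14*s + 8) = (s - 3)*(s + 1)*(s + 2)*(s^2 + 5*s + 4) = (s - 3)*(s + 1)^2*(s + 2)*(s + 4)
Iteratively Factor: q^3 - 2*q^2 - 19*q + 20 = (q - 5)*(q^2 + 3*q - 4) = (q - 5)*(q - 1)*(q + 4)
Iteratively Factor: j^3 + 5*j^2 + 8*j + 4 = (j + 2)*(j^2 + 3*j + 2) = (j + 2)^2*(j + 1)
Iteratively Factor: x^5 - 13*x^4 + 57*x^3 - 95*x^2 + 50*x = (x - 1)*(x^4 - 12*x^3 + 45*x^2 - 50*x) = (x - 5)*(x - 1)*(x^3 - 7*x^2 + 10*x) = (x - 5)*(x - 2)*(x - 1)*(x^2 - 5*x) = x*(x - 5)*(x - 2)*(x - 1)*(x - 5)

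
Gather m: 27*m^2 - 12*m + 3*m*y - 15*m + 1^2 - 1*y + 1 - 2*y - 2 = 27*m^2 + m*(3*y - 27) - 3*y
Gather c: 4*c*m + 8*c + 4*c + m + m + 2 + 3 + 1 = c*(4*m + 12) + 2*m + 6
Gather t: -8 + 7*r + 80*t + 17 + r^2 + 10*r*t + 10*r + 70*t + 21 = r^2 + 17*r + t*(10*r + 150) + 30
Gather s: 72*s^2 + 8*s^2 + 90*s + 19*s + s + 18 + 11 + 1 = 80*s^2 + 110*s + 30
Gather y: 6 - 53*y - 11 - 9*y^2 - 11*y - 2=-9*y^2 - 64*y - 7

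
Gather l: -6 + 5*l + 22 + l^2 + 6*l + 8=l^2 + 11*l + 24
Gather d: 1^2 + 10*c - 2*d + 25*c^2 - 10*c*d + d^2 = 25*c^2 + 10*c + d^2 + d*(-10*c - 2) + 1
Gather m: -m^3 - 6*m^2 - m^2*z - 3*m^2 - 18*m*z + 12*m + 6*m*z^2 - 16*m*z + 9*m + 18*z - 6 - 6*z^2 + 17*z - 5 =-m^3 + m^2*(-z - 9) + m*(6*z^2 - 34*z + 21) - 6*z^2 + 35*z - 11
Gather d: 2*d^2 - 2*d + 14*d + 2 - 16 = 2*d^2 + 12*d - 14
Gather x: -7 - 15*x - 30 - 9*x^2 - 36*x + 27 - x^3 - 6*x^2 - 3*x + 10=-x^3 - 15*x^2 - 54*x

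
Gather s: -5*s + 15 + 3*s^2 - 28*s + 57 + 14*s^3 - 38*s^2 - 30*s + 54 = 14*s^3 - 35*s^2 - 63*s + 126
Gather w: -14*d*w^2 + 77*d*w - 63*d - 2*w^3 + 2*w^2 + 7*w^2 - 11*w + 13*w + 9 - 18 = -63*d - 2*w^3 + w^2*(9 - 14*d) + w*(77*d + 2) - 9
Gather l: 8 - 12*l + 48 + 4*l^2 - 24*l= 4*l^2 - 36*l + 56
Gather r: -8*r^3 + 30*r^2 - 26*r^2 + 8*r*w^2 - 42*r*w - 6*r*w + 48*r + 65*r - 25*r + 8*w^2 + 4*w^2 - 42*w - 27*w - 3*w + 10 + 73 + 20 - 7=-8*r^3 + 4*r^2 + r*(8*w^2 - 48*w + 88) + 12*w^2 - 72*w + 96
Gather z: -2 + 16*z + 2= 16*z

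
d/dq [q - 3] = 1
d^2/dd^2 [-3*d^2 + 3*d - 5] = -6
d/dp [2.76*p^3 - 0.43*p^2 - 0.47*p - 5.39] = 8.28*p^2 - 0.86*p - 0.47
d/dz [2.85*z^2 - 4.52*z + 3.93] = 5.7*z - 4.52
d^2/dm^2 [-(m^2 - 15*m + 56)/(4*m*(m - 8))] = 7/(2*m^3)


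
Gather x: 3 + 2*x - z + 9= 2*x - z + 12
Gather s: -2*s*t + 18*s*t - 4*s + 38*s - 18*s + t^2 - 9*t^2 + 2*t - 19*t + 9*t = s*(16*t + 16) - 8*t^2 - 8*t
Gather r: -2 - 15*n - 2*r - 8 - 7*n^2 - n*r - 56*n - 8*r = -7*n^2 - 71*n + r*(-n - 10) - 10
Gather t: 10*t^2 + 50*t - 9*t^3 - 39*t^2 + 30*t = -9*t^3 - 29*t^2 + 80*t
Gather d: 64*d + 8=64*d + 8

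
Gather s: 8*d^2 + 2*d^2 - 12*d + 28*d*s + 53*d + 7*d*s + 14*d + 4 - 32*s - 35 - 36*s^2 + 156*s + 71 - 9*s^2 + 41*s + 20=10*d^2 + 55*d - 45*s^2 + s*(35*d + 165) + 60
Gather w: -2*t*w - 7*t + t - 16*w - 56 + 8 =-6*t + w*(-2*t - 16) - 48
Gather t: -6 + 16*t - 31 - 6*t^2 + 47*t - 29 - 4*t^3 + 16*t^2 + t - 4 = -4*t^3 + 10*t^2 + 64*t - 70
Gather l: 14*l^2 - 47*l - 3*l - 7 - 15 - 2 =14*l^2 - 50*l - 24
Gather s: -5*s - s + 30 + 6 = 36 - 6*s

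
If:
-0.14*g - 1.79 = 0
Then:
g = -12.79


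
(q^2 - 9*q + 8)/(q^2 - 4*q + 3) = (q - 8)/(q - 3)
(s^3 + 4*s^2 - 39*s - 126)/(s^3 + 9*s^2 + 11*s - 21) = (s - 6)/(s - 1)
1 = 1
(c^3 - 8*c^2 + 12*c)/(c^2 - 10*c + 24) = c*(c - 2)/(c - 4)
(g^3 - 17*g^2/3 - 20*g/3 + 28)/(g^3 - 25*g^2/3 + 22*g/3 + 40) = (3*g^2 + g - 14)/(3*g^2 - 7*g - 20)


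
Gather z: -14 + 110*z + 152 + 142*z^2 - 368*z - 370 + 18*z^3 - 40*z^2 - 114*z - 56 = 18*z^3 + 102*z^2 - 372*z - 288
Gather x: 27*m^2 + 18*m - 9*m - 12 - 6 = 27*m^2 + 9*m - 18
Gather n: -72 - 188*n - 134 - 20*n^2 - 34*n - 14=-20*n^2 - 222*n - 220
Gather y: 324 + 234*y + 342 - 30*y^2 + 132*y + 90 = -30*y^2 + 366*y + 756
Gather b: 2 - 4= -2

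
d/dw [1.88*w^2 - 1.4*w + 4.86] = 3.76*w - 1.4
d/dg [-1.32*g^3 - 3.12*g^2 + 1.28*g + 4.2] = -3.96*g^2 - 6.24*g + 1.28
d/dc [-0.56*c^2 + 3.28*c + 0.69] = 3.28 - 1.12*c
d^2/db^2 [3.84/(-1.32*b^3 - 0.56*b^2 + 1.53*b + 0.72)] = ((30.4128*b + 4.3008)*(1.32*b^3 + 0.56*b^2 - 1.53*b - 0.72) - 3.84*(3.96*b^2 + 1.12*b - 1.53)*(7.92*b^2 + 2.24*b - 3.06))/(1.32*b^3 + 0.56*b^2 - 1.53*b - 0.72)^3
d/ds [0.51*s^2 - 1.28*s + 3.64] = 1.02*s - 1.28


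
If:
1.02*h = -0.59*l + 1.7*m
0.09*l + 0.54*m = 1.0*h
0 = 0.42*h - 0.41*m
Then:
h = 0.00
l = 0.00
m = 0.00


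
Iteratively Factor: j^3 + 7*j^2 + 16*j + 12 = (j + 3)*(j^2 + 4*j + 4) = (j + 2)*(j + 3)*(j + 2)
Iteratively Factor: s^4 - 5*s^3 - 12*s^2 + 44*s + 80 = (s + 2)*(s^3 - 7*s^2 + 2*s + 40) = (s - 4)*(s + 2)*(s^2 - 3*s - 10) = (s - 5)*(s - 4)*(s + 2)*(s + 2)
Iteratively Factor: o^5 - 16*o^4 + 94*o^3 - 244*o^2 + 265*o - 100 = (o - 5)*(o^4 - 11*o^3 + 39*o^2 - 49*o + 20) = (o - 5)*(o - 4)*(o^3 - 7*o^2 + 11*o - 5) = (o - 5)*(o - 4)*(o - 1)*(o^2 - 6*o + 5) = (o - 5)*(o - 4)*(o - 1)^2*(o - 5)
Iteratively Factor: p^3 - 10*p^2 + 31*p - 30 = (p - 3)*(p^2 - 7*p + 10) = (p - 5)*(p - 3)*(p - 2)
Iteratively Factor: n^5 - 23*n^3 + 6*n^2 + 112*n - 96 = (n + 3)*(n^4 - 3*n^3 - 14*n^2 + 48*n - 32) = (n - 1)*(n + 3)*(n^3 - 2*n^2 - 16*n + 32) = (n - 1)*(n + 3)*(n + 4)*(n^2 - 6*n + 8) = (n - 4)*(n - 1)*(n + 3)*(n + 4)*(n - 2)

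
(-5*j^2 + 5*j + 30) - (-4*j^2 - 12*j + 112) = -j^2 + 17*j - 82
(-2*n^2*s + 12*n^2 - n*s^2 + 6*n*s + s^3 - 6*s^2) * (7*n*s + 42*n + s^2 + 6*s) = -14*n^3*s^2 + 504*n^3 - 9*n^2*s^3 + 324*n^2*s + 6*n*s^4 - 216*n*s^2 + s^5 - 36*s^3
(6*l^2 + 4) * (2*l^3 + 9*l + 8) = 12*l^5 + 62*l^3 + 48*l^2 + 36*l + 32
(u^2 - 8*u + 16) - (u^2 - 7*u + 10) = 6 - u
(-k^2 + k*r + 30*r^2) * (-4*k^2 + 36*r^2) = 4*k^4 - 4*k^3*r - 156*k^2*r^2 + 36*k*r^3 + 1080*r^4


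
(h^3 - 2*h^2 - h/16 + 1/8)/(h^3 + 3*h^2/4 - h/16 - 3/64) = 4*(h - 2)/(4*h + 3)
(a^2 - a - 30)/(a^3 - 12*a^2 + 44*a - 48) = (a + 5)/(a^2 - 6*a + 8)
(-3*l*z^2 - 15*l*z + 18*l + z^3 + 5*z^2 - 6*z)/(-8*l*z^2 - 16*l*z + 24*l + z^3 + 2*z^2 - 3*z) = (-3*l*z - 18*l + z^2 + 6*z)/(-8*l*z - 24*l + z^2 + 3*z)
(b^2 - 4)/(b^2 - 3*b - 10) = (b - 2)/(b - 5)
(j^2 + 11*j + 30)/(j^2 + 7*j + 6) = (j + 5)/(j + 1)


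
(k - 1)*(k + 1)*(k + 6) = k^3 + 6*k^2 - k - 6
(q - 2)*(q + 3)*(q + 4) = q^3 + 5*q^2 - 2*q - 24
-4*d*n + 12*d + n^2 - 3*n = (-4*d + n)*(n - 3)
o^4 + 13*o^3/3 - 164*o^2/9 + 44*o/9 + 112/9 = (o - 2)*(o - 4/3)*(o + 2/3)*(o + 7)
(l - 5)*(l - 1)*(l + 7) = l^3 + l^2 - 37*l + 35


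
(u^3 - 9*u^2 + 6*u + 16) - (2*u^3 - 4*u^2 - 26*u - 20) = -u^3 - 5*u^2 + 32*u + 36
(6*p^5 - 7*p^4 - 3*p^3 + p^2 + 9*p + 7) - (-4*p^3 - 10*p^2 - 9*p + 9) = 6*p^5 - 7*p^4 + p^3 + 11*p^2 + 18*p - 2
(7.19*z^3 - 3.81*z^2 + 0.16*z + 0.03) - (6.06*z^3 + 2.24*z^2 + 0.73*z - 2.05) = 1.13*z^3 - 6.05*z^2 - 0.57*z + 2.08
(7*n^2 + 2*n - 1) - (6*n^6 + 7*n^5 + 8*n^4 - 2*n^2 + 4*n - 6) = -6*n^6 - 7*n^5 - 8*n^4 + 9*n^2 - 2*n + 5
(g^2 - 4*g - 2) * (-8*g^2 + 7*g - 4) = -8*g^4 + 39*g^3 - 16*g^2 + 2*g + 8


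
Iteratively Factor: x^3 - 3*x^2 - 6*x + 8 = (x - 4)*(x^2 + x - 2) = (x - 4)*(x + 2)*(x - 1)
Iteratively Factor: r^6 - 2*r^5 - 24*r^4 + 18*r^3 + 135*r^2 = (r - 5)*(r^5 + 3*r^4 - 9*r^3 - 27*r^2) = (r - 5)*(r + 3)*(r^4 - 9*r^2) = r*(r - 5)*(r + 3)*(r^3 - 9*r) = r*(r - 5)*(r + 3)^2*(r^2 - 3*r) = r*(r - 5)*(r - 3)*(r + 3)^2*(r)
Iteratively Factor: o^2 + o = (o)*(o + 1)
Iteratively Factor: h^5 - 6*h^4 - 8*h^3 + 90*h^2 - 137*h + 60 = (h - 1)*(h^4 - 5*h^3 - 13*h^2 + 77*h - 60) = (h - 3)*(h - 1)*(h^3 - 2*h^2 - 19*h + 20) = (h - 3)*(h - 1)^2*(h^2 - h - 20) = (h - 5)*(h - 3)*(h - 1)^2*(h + 4)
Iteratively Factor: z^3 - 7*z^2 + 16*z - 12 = (z - 2)*(z^2 - 5*z + 6) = (z - 2)^2*(z - 3)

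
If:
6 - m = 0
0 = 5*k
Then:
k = 0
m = 6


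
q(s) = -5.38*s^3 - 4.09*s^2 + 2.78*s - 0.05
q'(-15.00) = -3506.02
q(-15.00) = 17195.50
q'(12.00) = -2419.54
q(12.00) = -9852.29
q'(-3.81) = -200.34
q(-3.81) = 227.54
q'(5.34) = -501.14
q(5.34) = -921.06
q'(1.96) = -75.26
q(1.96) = -50.82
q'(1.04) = -23.18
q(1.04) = -7.63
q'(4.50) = -360.86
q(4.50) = -560.62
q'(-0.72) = 0.30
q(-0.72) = -2.16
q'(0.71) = -11.16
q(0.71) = -2.06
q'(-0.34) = 3.70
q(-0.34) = -1.26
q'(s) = -16.14*s^2 - 8.18*s + 2.78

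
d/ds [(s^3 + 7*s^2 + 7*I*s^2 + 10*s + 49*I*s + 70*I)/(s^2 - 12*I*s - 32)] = (s^4 - 24*I*s^3 - s^2*(22 + 133*I) - 28*s*(16 + 21*I) - 1160 - 1568*I)/(s^4 - 24*I*s^3 - 208*s^2 + 768*I*s + 1024)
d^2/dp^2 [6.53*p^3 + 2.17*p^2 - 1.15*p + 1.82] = 39.18*p + 4.34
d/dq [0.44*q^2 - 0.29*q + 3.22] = 0.88*q - 0.29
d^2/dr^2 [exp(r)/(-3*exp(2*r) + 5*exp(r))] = (-9*exp(r) - 15)*exp(r)/(27*exp(3*r) - 135*exp(2*r) + 225*exp(r) - 125)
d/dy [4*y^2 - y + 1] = 8*y - 1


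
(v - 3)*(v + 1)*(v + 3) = v^3 + v^2 - 9*v - 9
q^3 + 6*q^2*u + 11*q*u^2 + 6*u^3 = (q + u)*(q + 2*u)*(q + 3*u)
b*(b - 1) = b^2 - b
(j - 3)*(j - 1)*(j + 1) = j^3 - 3*j^2 - j + 3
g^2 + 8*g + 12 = (g + 2)*(g + 6)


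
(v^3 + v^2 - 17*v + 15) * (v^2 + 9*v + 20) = v^5 + 10*v^4 + 12*v^3 - 118*v^2 - 205*v + 300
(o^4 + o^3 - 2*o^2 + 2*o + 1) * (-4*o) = -4*o^5 - 4*o^4 + 8*o^3 - 8*o^2 - 4*o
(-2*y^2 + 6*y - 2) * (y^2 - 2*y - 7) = -2*y^4 + 10*y^3 - 38*y + 14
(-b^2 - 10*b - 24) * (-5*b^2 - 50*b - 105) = 5*b^4 + 100*b^3 + 725*b^2 + 2250*b + 2520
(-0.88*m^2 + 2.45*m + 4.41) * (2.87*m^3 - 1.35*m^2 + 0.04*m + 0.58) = -2.5256*m^5 + 8.2195*m^4 + 9.314*m^3 - 6.3659*m^2 + 1.5974*m + 2.5578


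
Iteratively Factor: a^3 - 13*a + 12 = (a + 4)*(a^2 - 4*a + 3) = (a - 3)*(a + 4)*(a - 1)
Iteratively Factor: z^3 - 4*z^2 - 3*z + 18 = (z - 3)*(z^2 - z - 6) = (z - 3)*(z + 2)*(z - 3)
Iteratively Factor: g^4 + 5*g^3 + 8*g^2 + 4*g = (g + 2)*(g^3 + 3*g^2 + 2*g) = (g + 1)*(g + 2)*(g^2 + 2*g) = (g + 1)*(g + 2)^2*(g)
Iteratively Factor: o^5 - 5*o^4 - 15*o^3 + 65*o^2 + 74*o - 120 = (o - 4)*(o^4 - o^3 - 19*o^2 - 11*o + 30) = (o - 4)*(o - 1)*(o^3 - 19*o - 30) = (o - 5)*(o - 4)*(o - 1)*(o^2 + 5*o + 6) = (o - 5)*(o - 4)*(o - 1)*(o + 3)*(o + 2)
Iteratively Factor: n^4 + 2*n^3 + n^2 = (n + 1)*(n^3 + n^2) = (n + 1)^2*(n^2) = n*(n + 1)^2*(n)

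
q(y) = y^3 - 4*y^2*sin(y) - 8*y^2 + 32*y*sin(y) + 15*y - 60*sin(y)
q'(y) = -4*y^2*cos(y) + 3*y^2 - 8*y*sin(y) + 32*y*cos(y) - 16*y + 32*sin(y) - 60*cos(y) + 15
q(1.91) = -6.27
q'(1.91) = 15.63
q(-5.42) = -742.22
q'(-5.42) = 18.99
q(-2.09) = 49.90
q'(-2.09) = 90.87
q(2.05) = -4.20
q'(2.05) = 13.82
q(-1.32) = 69.75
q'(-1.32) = -26.98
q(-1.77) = 69.46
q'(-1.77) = 33.03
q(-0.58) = 32.20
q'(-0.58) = -61.63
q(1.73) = -9.22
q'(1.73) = 16.86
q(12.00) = 891.22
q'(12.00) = 76.69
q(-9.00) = -1235.06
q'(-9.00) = 971.42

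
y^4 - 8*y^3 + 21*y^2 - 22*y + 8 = (y - 4)*(y - 2)*(y - 1)^2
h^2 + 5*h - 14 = (h - 2)*(h + 7)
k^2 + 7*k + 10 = (k + 2)*(k + 5)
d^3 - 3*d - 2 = (d - 2)*(d + 1)^2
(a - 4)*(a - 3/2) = a^2 - 11*a/2 + 6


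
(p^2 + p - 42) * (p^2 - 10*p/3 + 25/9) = p^4 - 7*p^3/3 - 383*p^2/9 + 1285*p/9 - 350/3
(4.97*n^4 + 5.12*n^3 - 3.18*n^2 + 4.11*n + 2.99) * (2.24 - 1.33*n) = -6.6101*n^5 + 4.3232*n^4 + 15.6982*n^3 - 12.5895*n^2 + 5.2297*n + 6.6976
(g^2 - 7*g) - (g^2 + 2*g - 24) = 24 - 9*g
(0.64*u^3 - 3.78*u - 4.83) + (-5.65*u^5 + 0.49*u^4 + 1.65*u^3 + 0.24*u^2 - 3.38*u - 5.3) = -5.65*u^5 + 0.49*u^4 + 2.29*u^3 + 0.24*u^2 - 7.16*u - 10.13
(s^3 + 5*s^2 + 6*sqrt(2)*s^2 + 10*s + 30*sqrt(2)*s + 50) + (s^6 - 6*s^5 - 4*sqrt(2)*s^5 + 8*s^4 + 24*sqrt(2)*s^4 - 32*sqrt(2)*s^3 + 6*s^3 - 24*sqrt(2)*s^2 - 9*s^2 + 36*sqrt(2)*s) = s^6 - 6*s^5 - 4*sqrt(2)*s^5 + 8*s^4 + 24*sqrt(2)*s^4 - 32*sqrt(2)*s^3 + 7*s^3 - 18*sqrt(2)*s^2 - 4*s^2 + 10*s + 66*sqrt(2)*s + 50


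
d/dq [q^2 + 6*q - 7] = 2*q + 6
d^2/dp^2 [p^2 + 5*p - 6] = 2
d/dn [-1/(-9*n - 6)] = -1/(3*n + 2)^2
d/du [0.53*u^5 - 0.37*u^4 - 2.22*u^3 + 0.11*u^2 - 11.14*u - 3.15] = 2.65*u^4 - 1.48*u^3 - 6.66*u^2 + 0.22*u - 11.14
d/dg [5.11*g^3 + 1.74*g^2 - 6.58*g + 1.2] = 15.33*g^2 + 3.48*g - 6.58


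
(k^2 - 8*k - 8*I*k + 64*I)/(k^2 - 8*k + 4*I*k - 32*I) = (k - 8*I)/(k + 4*I)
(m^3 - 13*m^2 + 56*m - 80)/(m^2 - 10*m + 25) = (m^2 - 8*m + 16)/(m - 5)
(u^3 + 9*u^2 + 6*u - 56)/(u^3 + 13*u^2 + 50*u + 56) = (u - 2)/(u + 2)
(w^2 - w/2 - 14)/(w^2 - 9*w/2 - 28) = (w - 4)/(w - 8)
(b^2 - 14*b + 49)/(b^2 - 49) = (b - 7)/(b + 7)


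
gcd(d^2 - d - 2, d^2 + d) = d + 1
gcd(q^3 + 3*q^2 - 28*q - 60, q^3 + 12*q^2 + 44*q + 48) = q^2 + 8*q + 12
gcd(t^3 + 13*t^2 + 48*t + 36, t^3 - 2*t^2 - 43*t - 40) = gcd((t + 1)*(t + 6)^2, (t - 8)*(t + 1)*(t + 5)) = t + 1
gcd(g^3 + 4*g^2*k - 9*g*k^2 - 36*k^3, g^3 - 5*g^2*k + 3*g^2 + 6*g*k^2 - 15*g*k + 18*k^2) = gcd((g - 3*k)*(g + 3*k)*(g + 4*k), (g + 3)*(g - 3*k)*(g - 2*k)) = g - 3*k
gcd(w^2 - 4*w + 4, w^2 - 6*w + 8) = w - 2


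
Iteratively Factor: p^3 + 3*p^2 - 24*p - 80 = (p - 5)*(p^2 + 8*p + 16) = (p - 5)*(p + 4)*(p + 4)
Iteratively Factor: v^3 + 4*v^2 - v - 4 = (v + 4)*(v^2 - 1) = (v + 1)*(v + 4)*(v - 1)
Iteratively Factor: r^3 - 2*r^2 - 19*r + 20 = (r - 5)*(r^2 + 3*r - 4) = (r - 5)*(r + 4)*(r - 1)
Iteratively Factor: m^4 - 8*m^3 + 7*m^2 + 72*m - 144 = (m - 4)*(m^3 - 4*m^2 - 9*m + 36) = (m - 4)*(m + 3)*(m^2 - 7*m + 12) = (m - 4)*(m - 3)*(m + 3)*(m - 4)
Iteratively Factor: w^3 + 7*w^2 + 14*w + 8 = (w + 1)*(w^2 + 6*w + 8) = (w + 1)*(w + 4)*(w + 2)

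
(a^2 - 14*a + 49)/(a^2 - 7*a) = (a - 7)/a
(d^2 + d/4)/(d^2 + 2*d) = (d + 1/4)/(d + 2)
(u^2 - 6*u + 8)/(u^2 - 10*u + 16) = (u - 4)/(u - 8)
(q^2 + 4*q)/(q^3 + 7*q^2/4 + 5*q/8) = 8*(q + 4)/(8*q^2 + 14*q + 5)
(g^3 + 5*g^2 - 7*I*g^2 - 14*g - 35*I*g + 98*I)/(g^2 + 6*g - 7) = (g^2 - g*(2 + 7*I) + 14*I)/(g - 1)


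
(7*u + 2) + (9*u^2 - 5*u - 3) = 9*u^2 + 2*u - 1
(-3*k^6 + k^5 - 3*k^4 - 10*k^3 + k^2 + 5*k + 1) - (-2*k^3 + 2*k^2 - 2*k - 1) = -3*k^6 + k^5 - 3*k^4 - 8*k^3 - k^2 + 7*k + 2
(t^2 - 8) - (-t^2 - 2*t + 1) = 2*t^2 + 2*t - 9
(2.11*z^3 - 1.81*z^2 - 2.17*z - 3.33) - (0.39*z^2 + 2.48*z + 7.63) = 2.11*z^3 - 2.2*z^2 - 4.65*z - 10.96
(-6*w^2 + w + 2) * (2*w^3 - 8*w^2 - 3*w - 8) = -12*w^5 + 50*w^4 + 14*w^3 + 29*w^2 - 14*w - 16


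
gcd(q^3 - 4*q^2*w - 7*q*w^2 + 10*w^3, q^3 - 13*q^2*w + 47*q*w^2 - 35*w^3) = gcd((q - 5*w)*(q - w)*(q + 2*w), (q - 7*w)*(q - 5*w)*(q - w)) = q^2 - 6*q*w + 5*w^2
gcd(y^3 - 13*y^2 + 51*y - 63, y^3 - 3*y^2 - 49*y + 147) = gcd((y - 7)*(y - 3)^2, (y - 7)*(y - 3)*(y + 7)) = y^2 - 10*y + 21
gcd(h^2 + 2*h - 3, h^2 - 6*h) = 1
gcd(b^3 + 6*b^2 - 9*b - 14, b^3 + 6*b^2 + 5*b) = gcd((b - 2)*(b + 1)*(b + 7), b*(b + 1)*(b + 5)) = b + 1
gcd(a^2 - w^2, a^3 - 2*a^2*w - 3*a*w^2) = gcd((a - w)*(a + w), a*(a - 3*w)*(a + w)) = a + w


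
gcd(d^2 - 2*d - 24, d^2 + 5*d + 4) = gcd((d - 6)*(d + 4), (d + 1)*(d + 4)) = d + 4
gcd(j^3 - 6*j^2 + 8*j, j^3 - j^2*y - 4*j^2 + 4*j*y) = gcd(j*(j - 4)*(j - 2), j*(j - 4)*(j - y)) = j^2 - 4*j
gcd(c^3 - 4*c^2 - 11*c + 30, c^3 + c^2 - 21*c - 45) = c^2 - 2*c - 15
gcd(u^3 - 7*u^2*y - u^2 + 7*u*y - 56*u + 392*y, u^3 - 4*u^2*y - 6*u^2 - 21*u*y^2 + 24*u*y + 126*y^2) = -u + 7*y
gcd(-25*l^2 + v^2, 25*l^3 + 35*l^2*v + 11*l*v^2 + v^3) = 5*l + v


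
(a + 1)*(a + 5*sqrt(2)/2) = a^2 + a + 5*sqrt(2)*a/2 + 5*sqrt(2)/2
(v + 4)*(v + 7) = v^2 + 11*v + 28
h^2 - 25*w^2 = (h - 5*w)*(h + 5*w)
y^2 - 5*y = y*(y - 5)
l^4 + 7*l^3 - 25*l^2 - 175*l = l*(l - 5)*(l + 5)*(l + 7)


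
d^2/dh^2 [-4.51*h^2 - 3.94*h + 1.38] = -9.02000000000000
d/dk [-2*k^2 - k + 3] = -4*k - 1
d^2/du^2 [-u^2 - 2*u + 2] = -2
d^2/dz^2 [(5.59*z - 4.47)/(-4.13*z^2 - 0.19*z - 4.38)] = (-(5.59*z - 4.47)*(8.26*z + 0.19)*(16.52*z + 0.38) + (138.5202*z - 34.798)*(4.13*z^2 + 0.19*z + 4.38))/(4.13*z^2 + 0.19*z + 4.38)^3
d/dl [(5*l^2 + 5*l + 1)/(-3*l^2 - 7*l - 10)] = (-20*l^2 - 94*l - 43)/(9*l^4 + 42*l^3 + 109*l^2 + 140*l + 100)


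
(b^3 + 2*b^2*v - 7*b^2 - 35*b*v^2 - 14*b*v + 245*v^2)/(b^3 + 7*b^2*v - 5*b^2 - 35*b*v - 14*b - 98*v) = (b - 5*v)/(b + 2)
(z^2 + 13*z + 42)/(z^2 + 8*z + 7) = (z + 6)/(z + 1)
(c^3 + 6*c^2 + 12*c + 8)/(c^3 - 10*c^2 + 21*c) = (c^3 + 6*c^2 + 12*c + 8)/(c*(c^2 - 10*c + 21))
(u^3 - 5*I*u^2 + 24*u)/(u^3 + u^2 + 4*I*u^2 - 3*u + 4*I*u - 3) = u*(u - 8*I)/(u^2 + u*(1 + I) + I)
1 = 1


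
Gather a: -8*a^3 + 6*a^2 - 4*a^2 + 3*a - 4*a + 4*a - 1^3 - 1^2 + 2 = -8*a^3 + 2*a^2 + 3*a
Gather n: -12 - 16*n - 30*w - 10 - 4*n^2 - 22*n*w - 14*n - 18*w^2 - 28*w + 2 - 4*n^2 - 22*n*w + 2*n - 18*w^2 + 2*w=-8*n^2 + n*(-44*w - 28) - 36*w^2 - 56*w - 20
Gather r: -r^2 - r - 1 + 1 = -r^2 - r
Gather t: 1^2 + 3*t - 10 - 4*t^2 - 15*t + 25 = -4*t^2 - 12*t + 16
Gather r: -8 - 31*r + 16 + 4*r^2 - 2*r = 4*r^2 - 33*r + 8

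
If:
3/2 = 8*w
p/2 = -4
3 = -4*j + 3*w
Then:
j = -39/64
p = -8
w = 3/16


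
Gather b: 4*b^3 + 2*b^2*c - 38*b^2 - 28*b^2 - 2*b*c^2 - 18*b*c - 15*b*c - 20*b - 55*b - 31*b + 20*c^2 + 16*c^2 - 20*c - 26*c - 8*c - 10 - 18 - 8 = 4*b^3 + b^2*(2*c - 66) + b*(-2*c^2 - 33*c - 106) + 36*c^2 - 54*c - 36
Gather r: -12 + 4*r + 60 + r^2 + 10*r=r^2 + 14*r + 48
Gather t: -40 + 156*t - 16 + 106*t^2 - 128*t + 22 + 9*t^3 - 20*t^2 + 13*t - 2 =9*t^3 + 86*t^2 + 41*t - 36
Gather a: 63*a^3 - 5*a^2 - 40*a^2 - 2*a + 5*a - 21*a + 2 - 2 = 63*a^3 - 45*a^2 - 18*a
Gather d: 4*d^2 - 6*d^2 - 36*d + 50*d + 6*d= -2*d^2 + 20*d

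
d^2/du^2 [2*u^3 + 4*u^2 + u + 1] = 12*u + 8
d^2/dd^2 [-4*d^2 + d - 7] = -8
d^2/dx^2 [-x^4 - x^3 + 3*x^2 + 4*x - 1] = -12*x^2 - 6*x + 6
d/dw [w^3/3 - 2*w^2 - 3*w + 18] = w^2 - 4*w - 3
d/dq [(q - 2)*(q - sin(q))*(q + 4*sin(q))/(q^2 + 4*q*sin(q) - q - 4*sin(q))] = (-q^2*cos(q) + q^2 + 3*q*cos(q) - 2*q - sin(q) - 2*cos(q) + 2)/(q^2 - 2*q + 1)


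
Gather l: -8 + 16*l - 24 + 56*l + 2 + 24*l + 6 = 96*l - 24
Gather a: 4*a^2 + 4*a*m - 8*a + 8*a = 4*a^2 + 4*a*m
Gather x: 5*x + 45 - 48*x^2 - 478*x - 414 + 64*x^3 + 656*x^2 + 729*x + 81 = 64*x^3 + 608*x^2 + 256*x - 288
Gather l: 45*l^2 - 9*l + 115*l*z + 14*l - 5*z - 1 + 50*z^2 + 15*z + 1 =45*l^2 + l*(115*z + 5) + 50*z^2 + 10*z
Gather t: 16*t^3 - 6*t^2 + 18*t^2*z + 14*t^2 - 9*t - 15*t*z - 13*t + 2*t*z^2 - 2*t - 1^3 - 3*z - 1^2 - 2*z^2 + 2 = 16*t^3 + t^2*(18*z + 8) + t*(2*z^2 - 15*z - 24) - 2*z^2 - 3*z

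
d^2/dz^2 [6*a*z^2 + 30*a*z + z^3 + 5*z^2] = 12*a + 6*z + 10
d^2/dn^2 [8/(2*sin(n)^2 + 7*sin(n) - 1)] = 8*(-16*sin(n)^4 - 42*sin(n)^3 - 33*sin(n)^2 + 77*sin(n) + 102)/(7*sin(n) - cos(2*n))^3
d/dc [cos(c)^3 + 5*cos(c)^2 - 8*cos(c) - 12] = (-3*cos(c)^2 - 10*cos(c) + 8)*sin(c)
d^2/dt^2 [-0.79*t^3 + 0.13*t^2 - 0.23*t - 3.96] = 0.26 - 4.74*t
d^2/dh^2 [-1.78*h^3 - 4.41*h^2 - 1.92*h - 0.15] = -10.68*h - 8.82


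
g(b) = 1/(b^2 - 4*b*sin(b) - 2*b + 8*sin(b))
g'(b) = (4*b*cos(b) - 2*b + 4*sin(b) - 8*cos(b) + 2)/(b^2 - 4*b*sin(b) - 2*b + 8*sin(b))^2 = 2*(2*b*cos(b) - b + 2*sin(b) - 4*cos(b) + 1)/((b - 2)^2*(b - 4*sin(b))^2)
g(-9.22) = 0.01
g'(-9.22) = 0.01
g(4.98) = 0.04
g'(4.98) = -0.01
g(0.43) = 0.51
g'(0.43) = -0.77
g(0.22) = 0.86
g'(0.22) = -3.34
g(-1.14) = -0.13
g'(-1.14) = -0.07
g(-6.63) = 0.02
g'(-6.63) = -0.01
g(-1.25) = -0.12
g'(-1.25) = -0.05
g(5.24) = 0.04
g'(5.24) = -0.01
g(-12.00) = 0.01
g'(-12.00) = 0.00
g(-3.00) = 0.08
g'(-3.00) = 0.18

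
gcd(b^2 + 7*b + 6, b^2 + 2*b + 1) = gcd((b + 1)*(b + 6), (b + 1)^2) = b + 1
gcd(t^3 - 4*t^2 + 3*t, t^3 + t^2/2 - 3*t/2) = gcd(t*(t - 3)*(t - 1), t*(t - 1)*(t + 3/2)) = t^2 - t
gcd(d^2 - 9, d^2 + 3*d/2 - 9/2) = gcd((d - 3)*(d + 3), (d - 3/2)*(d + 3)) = d + 3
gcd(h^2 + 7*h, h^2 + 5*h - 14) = h + 7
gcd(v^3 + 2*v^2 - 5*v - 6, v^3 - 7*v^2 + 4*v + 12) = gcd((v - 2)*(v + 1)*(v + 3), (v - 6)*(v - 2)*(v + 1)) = v^2 - v - 2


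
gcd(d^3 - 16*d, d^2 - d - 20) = d + 4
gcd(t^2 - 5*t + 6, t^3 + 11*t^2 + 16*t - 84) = t - 2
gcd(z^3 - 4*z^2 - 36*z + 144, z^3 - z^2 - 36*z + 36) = z^2 - 36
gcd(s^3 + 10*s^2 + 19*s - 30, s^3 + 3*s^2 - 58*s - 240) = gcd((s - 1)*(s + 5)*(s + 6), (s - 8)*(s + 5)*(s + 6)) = s^2 + 11*s + 30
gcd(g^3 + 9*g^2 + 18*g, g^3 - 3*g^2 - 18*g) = g^2 + 3*g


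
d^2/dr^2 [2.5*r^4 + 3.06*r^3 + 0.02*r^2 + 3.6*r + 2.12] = 30.0*r^2 + 18.36*r + 0.04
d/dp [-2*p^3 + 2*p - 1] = 2 - 6*p^2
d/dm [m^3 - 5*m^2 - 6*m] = 3*m^2 - 10*m - 6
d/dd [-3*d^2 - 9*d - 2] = -6*d - 9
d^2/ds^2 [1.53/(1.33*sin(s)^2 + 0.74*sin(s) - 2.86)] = (-10.825668*sin(s)^4 - 4.517478*sin(s)^3 - 7.878582*sin(s)^2 + 5.796864*sin(s) + 13.315284)/(1.33*sin(s)^2 + 0.74*sin(s) - 2.86)^3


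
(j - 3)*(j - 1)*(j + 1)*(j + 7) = j^4 + 4*j^3 - 22*j^2 - 4*j + 21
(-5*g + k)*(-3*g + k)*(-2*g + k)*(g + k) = -30*g^4 + g^3*k + 21*g^2*k^2 - 9*g*k^3 + k^4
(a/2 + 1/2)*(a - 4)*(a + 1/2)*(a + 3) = a^4/2 + a^3/4 - 13*a^2/2 - 37*a/4 - 3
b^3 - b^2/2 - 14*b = b*(b - 4)*(b + 7/2)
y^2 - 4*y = y*(y - 4)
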